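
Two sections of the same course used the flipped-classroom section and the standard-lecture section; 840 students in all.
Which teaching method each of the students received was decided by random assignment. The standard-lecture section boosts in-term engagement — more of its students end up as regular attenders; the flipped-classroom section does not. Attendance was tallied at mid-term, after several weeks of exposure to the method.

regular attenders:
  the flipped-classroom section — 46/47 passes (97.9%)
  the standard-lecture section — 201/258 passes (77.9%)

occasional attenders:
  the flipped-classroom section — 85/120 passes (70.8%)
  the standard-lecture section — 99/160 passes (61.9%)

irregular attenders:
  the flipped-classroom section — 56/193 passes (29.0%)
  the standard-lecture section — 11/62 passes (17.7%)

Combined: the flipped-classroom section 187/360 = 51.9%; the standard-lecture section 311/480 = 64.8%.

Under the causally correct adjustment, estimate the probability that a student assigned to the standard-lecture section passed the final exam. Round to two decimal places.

0.65

Mid-term attendance is downstream of the teaching method. One should not condition on a consequence of treatment, so the overall rates are the right comparison.
So P(outcome | do(the standard-lecture section)) is just the pooled rate for the standard-lecture section: 311/480 = 0.648.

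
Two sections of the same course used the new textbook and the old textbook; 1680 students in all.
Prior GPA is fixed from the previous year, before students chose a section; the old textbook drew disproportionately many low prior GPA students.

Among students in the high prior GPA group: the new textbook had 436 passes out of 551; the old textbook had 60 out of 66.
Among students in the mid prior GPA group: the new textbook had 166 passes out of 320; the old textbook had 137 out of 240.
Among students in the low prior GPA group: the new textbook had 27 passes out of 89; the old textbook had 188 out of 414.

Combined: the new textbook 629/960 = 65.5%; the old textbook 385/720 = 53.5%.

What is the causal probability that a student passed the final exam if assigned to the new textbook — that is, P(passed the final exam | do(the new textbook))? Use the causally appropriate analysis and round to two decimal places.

0.55

The prior GPA band-specific comparison favours the old textbook throughout, but the pooled figures favour the new textbook. The question is whether to condition on prior GPA band.
Prior GPA band satisfies the back-door criterion: it is not a descendant of the teaching method, and it blocks the spurious path from teaching method to outcome. Adjusting for it (i.e., using the within-prior GPA band rates) gives the causal effect.
Standardising the new textbook to the population prior GPA band mix: 0.367·436/551 + 0.333·166/320 + 0.299·27/89 = 0.554.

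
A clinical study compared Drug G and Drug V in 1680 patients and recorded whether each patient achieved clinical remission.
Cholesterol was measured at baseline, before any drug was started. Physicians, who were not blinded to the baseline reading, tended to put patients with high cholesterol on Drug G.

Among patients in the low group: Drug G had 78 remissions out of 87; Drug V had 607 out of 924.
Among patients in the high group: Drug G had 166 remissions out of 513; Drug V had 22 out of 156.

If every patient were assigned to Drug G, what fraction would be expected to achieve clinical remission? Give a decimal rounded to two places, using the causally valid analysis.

0.67

Within every cholesterol level Drug G has the higher rate, yet pooled Drug V does — Simpson's reversal.
Here cholesterol is a common cause — it drives both which drug a case falls under and the outcome. The crude comparison mixes populations; the stratum-specific rates are the causally relevant ones.
Standardising Drug G to the population cholesterol mix: 0.602·78/87 + 0.398·166/513 = 0.668.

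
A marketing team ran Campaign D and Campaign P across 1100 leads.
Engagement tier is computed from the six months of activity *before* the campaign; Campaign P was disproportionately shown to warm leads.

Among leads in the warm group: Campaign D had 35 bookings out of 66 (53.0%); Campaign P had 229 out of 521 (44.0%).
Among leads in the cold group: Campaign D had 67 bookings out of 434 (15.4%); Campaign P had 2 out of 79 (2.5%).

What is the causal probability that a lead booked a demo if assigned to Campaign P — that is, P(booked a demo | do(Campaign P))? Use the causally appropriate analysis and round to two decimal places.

The engagement tier-specific comparison favours Campaign D throughout, but the pooled figures favour Campaign P. The question is whether to condition on engagement tier.
Engagement tier satisfies the back-door criterion: it is not a descendant of the campaign, and it blocks the spurious path from campaign to outcome. Adjusting for it (i.e., using the within-engagement tier rates) gives the causal effect.
Standardising Campaign P to the population engagement tier mix: 0.534·229/521 + 0.466·2/79 = 0.246.

0.25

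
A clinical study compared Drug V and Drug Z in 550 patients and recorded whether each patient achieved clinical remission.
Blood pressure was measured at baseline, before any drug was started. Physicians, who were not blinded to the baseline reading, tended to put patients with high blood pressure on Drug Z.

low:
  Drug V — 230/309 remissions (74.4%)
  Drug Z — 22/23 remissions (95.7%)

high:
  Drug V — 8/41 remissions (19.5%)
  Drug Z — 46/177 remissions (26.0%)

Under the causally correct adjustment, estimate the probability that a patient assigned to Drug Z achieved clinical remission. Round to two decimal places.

The stratified and pooled comparisons disagree (Drug Z wins within each blood pressure; Drug V wins overall), so the answer turns on the causal role of blood pressure.
Blood pressure differs across drugs for reasons unrelated to any effect of the drug itself, and it separately predicts the outcome — a classic confounder. We must compare within blood pressure levels.
Standardising Drug Z to the population blood pressure mix: 0.604·22/23 + 0.396·46/177 = 0.680.

0.68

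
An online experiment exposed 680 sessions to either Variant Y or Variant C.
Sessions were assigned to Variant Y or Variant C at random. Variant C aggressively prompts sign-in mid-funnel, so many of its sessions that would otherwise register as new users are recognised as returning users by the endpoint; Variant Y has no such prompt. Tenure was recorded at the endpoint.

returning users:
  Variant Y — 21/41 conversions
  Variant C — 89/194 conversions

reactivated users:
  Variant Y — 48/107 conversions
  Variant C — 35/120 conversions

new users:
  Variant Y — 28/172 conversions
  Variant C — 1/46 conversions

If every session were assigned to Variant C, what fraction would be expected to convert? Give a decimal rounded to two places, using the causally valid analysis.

The user tenure-specific comparison favours Variant Y throughout, but the pooled figures favour Variant C. The question is whether to condition on user tenure.
User tenure is downstream of the variant. One should not condition on a consequence of treatment, so the overall rates are the right comparison.
So P(outcome | do(Variant C)) is just the pooled rate for Variant C: 125/360 = 0.347.

0.35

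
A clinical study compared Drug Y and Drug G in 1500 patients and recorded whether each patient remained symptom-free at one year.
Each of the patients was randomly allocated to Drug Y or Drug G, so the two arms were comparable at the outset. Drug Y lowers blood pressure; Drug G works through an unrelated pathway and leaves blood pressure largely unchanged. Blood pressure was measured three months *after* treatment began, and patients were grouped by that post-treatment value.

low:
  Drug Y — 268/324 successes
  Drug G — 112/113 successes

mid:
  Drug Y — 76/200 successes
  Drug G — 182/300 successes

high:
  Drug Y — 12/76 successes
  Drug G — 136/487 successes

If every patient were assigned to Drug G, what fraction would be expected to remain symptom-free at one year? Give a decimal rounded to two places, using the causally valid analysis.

0.48

The distribution of blood pressure is itself part of what the drug does — it is an intermediate outcome. Holding it fixed would remove that part of the effect; the total effect is the pooled difference.
So P(outcome | do(Drug G)) is just the pooled rate for Drug G: 430/900 = 0.478.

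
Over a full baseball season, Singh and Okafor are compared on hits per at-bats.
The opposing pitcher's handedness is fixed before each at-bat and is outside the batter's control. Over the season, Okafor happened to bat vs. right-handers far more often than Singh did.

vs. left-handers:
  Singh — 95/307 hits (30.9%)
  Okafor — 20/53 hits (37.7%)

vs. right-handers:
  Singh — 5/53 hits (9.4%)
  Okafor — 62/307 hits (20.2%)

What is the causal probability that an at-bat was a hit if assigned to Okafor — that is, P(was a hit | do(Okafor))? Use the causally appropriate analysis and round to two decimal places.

0.29

The imbalance in pitcher handedness arose from how at-bats were allocated, not from anything the player did; and pitcher handedness independently affects the outcome. The pooled gap is confounded — condition on pitcher handedness.
Standardising Okafor to the population pitcher handedness mix: 0.500·20/53 + 0.500·62/307 = 0.290.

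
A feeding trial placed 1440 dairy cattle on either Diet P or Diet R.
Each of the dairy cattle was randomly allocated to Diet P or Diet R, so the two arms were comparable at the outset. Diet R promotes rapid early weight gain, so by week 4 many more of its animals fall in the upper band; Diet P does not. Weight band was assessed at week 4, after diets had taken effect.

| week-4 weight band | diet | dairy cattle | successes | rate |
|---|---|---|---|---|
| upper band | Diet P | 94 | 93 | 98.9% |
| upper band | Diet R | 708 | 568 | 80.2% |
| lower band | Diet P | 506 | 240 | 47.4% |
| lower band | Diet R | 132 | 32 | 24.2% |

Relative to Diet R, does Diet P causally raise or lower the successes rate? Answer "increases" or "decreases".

decreases

Diet P is higher inside every week-4 weight band stratum but Diet R is higher in aggregate. Whether to stratify depends on how week-4 weight band relates to the diet.
Week-4 weight band here is a post-treatment variable shaped by the diet; conditioning on it would introduce bias rather than remove it. The overall comparison is the causal one.
Pooled: Diet P 55.5% vs Diet R 71.4%; Diet R is higher overall.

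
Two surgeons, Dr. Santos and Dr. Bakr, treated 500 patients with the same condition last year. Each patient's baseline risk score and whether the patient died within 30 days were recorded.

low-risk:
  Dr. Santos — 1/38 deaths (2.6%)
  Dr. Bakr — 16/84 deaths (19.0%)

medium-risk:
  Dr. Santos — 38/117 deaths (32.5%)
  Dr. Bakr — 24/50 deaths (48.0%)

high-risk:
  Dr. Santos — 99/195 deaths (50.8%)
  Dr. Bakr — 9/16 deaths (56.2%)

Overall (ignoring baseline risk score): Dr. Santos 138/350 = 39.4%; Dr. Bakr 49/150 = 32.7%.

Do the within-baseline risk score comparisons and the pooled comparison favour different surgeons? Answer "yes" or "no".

yes

Within each baseline risk score level (low-risk 2.6% vs 19.0%; medium-risk 32.5% vs 48.0%; high-risk 50.8% vs 56.2%), Dr. Santos has the lower rate every time. Pooled: 39.4% vs 32.7% — Dr. Bakr has the lower rate overall. The two comparisons disagree.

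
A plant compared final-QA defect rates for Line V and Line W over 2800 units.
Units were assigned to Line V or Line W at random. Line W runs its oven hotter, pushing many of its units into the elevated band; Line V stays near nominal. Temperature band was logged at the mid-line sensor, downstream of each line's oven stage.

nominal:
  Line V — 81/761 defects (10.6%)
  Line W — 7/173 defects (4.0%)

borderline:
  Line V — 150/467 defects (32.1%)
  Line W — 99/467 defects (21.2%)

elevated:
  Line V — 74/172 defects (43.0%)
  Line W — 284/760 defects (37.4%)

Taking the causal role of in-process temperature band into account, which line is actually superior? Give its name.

In-process temperature band lies on the pathway line → in-process temperature band → outcome, so adjusting for it blocks the indirect effect. For the total causal effect of line, use the unadjusted pooled rates.
Pooled: Line V 21.8% vs Line W 27.9%; Line V is lower overall.

Line V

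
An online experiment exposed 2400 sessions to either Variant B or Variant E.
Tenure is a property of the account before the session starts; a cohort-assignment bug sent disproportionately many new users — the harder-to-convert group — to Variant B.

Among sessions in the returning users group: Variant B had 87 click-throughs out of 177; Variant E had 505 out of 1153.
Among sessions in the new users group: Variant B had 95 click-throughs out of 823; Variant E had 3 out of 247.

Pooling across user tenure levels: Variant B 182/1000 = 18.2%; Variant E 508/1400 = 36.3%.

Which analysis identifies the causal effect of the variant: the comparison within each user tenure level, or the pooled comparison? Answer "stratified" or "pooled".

Since user tenure is a pre-existing factor (not a product of the variant) and it affects the outcome on its own, it is a confounder. The stratified rates, not the pooled rate, identify the causal effect.
Within each level — returning users: 49.2% vs 43.8%; new users: 11.5% vs 1.2% — Variant B is higher every time.

stratified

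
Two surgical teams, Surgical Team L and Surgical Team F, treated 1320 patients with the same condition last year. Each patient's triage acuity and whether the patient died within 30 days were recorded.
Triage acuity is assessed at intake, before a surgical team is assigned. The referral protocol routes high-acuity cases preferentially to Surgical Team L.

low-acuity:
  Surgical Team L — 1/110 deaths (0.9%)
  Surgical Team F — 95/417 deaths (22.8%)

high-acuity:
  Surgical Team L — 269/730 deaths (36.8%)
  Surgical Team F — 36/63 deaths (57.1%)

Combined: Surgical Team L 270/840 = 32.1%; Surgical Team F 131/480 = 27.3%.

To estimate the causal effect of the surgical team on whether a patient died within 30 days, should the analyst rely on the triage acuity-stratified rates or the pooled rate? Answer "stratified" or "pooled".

The stratified and pooled comparisons disagree (Surgical Team L wins within each triage acuity; Surgical Team F wins overall), so the answer turns on the causal role of triage acuity.
Triage acuity is set before the surgical team has any effect — it is not caused by the surgical team — and it independently drives the outcome. That makes it a confounder, so the causal comparison is within triage acuity levels.
Within each level — low-acuity: 0.9% vs 22.8%; high-acuity: 36.8% vs 57.1% — Surgical Team L is lower every time.

stratified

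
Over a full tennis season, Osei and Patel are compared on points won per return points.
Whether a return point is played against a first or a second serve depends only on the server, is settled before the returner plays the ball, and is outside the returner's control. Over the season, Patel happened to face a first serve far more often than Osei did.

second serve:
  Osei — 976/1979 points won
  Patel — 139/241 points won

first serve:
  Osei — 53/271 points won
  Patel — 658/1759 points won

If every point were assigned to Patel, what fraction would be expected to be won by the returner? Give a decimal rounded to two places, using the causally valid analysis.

0.48

Within every serve type level Patel has the higher rate, yet pooled Osei does — Simpson's reversal.
The imbalance in serve type arose from how return points were allocated, not from anything the player did; and serve type independently affects the outcome. The pooled gap is confounded — condition on serve type.
Standardising Patel to the population serve type mix: 0.522·139/241 + 0.478·658/1759 = 0.480.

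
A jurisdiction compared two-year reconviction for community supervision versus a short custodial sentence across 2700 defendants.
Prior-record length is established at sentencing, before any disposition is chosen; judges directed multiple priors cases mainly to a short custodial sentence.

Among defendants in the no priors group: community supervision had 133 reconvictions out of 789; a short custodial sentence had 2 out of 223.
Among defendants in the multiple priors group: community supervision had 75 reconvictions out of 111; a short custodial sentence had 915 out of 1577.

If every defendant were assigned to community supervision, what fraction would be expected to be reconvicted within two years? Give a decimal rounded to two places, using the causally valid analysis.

The imbalance in prior-record length arose from how defendants were allocated, not from anything the disposition did; and prior-record length independently affects the outcome. The pooled gap is confounded — condition on prior-record length.
Standardising community supervision to the population prior-record length mix: 0.375·133/789 + 0.625·75/111 = 0.486.

0.49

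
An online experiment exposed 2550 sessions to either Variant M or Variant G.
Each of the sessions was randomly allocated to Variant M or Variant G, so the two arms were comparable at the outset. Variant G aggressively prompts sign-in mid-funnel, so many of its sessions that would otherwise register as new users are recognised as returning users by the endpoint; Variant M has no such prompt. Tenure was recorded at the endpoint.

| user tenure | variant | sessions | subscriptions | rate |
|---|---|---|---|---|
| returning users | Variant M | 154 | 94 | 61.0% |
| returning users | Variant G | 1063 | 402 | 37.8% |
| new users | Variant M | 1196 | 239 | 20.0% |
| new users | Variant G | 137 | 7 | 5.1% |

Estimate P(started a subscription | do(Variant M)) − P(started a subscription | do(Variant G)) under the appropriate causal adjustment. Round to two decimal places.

-0.09

User tenure lies on the pathway variant → user tenure → outcome, so adjusting for it blocks the indirect effect. For the total causal effect of variant, use the unadjusted pooled rates.
The causal difference is the pooled difference: 0.247 − 0.341 = -0.094.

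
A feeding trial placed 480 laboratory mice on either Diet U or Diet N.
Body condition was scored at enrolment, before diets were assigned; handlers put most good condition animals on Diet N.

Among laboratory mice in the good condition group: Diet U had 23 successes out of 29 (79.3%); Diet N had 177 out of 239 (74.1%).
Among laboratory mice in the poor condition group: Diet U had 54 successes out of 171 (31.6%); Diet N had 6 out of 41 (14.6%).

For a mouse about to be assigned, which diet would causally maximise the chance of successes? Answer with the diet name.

Diet U

Starting body condition is set before the diet has any effect — it is not caused by the diet — and it independently drives the outcome. That makes it a confounder, so the causal comparison is within starting body condition levels.
Within each level — good condition: 79.3% vs 74.1%; poor condition: 31.6% vs 14.6% — Diet U is higher every time.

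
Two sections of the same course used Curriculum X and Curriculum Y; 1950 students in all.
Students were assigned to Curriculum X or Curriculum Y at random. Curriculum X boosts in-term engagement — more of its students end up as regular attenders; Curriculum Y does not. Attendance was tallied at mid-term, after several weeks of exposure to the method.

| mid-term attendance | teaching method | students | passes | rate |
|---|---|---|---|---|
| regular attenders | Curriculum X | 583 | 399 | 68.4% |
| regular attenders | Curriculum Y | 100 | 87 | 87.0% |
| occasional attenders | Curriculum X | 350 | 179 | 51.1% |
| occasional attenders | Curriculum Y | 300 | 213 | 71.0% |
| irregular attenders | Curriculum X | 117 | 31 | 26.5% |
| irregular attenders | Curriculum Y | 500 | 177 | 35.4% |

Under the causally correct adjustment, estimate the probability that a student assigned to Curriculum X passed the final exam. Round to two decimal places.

0.58

Within every mid-term attendance level Curriculum Y has the higher rate, yet pooled Curriculum X does — Simpson's reversal.
Mid-term attendance is recorded after the teaching method and is itself shifted by it — it sits on the causal path from teaching method to outcome. Conditioning on a mediator would strip out part of the effect we want; the pooled comparison gives the total causal effect.
So P(outcome | do(Curriculum X)) is just the pooled rate for Curriculum X: 609/1050 = 0.580.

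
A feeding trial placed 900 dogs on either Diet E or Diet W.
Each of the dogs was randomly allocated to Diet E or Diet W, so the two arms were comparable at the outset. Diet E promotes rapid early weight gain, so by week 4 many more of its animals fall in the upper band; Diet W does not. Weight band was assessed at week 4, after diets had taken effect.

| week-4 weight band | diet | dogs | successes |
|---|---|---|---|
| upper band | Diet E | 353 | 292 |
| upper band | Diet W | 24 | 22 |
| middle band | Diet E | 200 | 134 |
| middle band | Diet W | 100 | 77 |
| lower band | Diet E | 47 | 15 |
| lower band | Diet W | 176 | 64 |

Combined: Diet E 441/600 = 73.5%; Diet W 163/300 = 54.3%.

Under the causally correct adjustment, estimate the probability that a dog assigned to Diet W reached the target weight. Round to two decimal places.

The distribution of week-4 weight band is itself part of what the diet does — it is an intermediate outcome. Holding it fixed would remove that part of the effect; the total effect is the pooled difference.
So P(outcome | do(Diet W)) is just the pooled rate for Diet W: 163/300 = 0.543.

0.54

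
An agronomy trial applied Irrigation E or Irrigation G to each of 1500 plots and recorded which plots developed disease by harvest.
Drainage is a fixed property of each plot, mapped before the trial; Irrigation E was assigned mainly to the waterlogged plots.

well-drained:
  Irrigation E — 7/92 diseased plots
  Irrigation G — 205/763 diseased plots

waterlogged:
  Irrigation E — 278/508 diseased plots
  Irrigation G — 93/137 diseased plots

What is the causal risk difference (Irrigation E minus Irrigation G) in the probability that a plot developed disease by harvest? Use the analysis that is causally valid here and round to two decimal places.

-0.17

Within every field drainage level Irrigation E has the lower rate, yet pooled Irrigation G does — Simpson's reversal.
The imbalance in field drainage arose from how plots were allocated, not from anything the irrigation did; and field drainage independently affects the outcome. The pooled gap is confounded — condition on field drainage.
Adjusting over the population distribution of field drainage: 0.570·(0.076−0.269) + 0.430·(0.547−0.679) = -0.166.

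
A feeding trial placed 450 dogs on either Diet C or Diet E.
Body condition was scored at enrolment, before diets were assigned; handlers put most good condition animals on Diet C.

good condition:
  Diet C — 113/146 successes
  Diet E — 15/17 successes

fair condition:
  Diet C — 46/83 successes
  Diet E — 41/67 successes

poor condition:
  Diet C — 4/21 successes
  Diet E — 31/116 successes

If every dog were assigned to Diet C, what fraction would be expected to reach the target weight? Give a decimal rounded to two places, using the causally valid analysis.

0.52

The imbalance in starting body condition arose from how dogs were allocated, not from anything the diet did; and starting body condition independently affects the outcome. The pooled gap is confounded — condition on starting body condition.
Standardising Diet C to the population starting body condition mix: 0.362·113/146 + 0.333·46/83 + 0.304·4/21 = 0.523.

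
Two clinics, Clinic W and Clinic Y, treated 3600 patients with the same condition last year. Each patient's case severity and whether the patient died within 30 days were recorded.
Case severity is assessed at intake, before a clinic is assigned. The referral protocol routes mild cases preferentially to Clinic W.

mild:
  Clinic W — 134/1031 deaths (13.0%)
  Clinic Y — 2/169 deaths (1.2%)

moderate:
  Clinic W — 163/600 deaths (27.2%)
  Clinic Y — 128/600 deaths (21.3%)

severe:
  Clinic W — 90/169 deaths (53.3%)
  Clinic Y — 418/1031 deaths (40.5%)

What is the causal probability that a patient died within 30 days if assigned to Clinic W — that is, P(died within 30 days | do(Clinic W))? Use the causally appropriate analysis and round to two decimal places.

The imbalance in case severity arose from how patients were allocated, not from anything the clinic did; and case severity independently affects the outcome. The pooled gap is confounded — condition on case severity.
Standardising Clinic W to the population case severity mix: 0.333·134/1031 + 0.333·163/600 + 0.333·90/169 = 0.311.

0.31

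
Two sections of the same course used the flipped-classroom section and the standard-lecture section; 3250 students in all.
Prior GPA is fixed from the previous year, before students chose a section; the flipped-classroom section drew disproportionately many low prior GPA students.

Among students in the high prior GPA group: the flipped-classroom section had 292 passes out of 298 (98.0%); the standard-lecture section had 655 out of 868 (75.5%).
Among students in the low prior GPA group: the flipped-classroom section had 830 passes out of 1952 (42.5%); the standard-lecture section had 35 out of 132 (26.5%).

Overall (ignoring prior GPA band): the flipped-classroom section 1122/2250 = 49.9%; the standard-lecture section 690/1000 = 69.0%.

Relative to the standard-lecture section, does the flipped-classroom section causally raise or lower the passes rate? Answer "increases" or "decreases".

increases

Since prior GPA band is a pre-existing factor (not a product of the teaching method) and it affects the outcome on its own, it is a confounder. The stratified rates, not the pooled rate, identify the causal effect.
Within each level — high prior GPA: 98.0% vs 75.5%; low prior GPA: 42.5% vs 26.5% — the flipped-classroom section is higher every time.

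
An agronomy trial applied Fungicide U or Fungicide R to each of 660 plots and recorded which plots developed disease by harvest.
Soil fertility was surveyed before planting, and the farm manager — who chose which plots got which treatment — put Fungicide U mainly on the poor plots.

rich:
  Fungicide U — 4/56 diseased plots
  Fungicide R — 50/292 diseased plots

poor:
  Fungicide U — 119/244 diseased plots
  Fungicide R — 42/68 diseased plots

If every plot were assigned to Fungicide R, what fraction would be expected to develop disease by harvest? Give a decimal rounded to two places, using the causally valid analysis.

0.38

Soil fertility is set before the fungicide has any effect — it is not caused by the fungicide — and it independently drives the outcome. That makes it a confounder, so the causal comparison is within soil fertility levels.
Standardising Fungicide R to the population soil fertility mix: 0.527·50/292 + 0.473·42/68 = 0.382.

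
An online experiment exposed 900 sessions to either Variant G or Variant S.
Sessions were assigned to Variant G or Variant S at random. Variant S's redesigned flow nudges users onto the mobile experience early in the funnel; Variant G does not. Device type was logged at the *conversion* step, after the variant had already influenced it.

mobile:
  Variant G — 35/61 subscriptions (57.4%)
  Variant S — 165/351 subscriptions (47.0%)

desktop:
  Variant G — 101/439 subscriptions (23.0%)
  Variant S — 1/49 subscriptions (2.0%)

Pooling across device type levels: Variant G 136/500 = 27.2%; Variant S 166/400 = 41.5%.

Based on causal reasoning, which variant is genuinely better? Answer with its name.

Variant S

Within every device type level Variant G has the higher rate, yet pooled Variant S does — Simpson's reversal.
Device type is recorded after the variant and is itself shifted by it — it sits on the causal path from variant to outcome. Conditioning on a mediator would strip out part of the effect we want; the pooled comparison gives the total causal effect.
Pooled: Variant G 27.2% vs Variant S 41.5%; Variant S is higher overall.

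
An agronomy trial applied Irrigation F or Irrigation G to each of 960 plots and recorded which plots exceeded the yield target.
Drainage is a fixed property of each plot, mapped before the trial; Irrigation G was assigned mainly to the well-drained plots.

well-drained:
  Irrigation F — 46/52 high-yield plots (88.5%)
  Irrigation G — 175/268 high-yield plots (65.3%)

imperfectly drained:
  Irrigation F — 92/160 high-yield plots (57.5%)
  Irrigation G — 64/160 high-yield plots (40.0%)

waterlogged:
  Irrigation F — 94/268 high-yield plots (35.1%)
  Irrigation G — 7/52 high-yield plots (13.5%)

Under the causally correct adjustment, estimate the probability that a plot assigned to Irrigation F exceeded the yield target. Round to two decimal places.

0.60

The imbalance in field drainage arose from how plots were allocated, not from anything the irrigation did; and field drainage independently affects the outcome. The pooled gap is confounded — condition on field drainage.
Standardising Irrigation F to the population field drainage mix: 0.333·46/52 + 0.333·92/160 + 0.333·94/268 = 0.603.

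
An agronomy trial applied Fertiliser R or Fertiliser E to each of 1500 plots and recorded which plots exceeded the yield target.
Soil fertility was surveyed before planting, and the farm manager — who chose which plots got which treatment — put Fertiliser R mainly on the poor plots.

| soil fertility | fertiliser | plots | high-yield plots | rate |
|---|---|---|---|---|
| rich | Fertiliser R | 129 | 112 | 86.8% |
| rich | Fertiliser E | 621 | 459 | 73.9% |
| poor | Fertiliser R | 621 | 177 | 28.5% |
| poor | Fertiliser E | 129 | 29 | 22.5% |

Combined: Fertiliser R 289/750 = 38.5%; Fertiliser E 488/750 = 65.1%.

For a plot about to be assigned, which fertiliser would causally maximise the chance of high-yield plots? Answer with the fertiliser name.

Fertiliser R

The stratified and pooled comparisons disagree (Fertiliser R wins within each soil fertility; Fertiliser E wins overall), so the answer turns on the causal role of soil fertility.
Soil fertility is set before the fertiliser has any effect — it is not caused by the fertiliser — and it independently drives the outcome. That makes it a confounder, so the causal comparison is within soil fertility levels.
Within each level — rich: 86.8% vs 73.9%; poor: 28.5% vs 22.5% — Fertiliser R is higher every time.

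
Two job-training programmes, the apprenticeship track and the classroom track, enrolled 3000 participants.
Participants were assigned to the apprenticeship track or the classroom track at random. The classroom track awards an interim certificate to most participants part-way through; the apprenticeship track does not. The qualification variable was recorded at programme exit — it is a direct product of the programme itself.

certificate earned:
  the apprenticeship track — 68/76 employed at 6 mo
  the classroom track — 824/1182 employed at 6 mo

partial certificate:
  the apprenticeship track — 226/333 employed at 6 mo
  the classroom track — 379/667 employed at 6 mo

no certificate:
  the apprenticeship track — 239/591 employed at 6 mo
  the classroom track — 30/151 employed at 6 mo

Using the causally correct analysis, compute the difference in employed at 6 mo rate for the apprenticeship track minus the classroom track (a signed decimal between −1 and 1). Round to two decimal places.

-0.08

The distribution of qualification attained during the programme is itself part of what the programme does — it is an intermediate outcome. Holding it fixed would remove that part of the effect; the total effect is the pooled difference.
The causal difference is the pooled difference: 0.533 − 0.617 = -0.084.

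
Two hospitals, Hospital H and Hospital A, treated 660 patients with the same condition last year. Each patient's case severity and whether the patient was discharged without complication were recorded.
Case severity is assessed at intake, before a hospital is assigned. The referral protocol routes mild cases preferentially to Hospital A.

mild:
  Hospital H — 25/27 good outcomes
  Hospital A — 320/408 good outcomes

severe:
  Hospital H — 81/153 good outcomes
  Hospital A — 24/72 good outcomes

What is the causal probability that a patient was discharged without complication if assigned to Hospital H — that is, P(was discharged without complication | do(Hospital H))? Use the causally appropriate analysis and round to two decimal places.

Hospital H is higher inside every case severity stratum but Hospital A is higher in aggregate. Whether to stratify depends on how case severity relates to the hospital.
Since case severity is a pre-existing factor (not a product of the hospital) and it affects the outcome on its own, it is a confounder. The stratified rates, not the pooled rate, identify the causal effect.
Standardising Hospital H to the population case severity mix: 0.659·25/27 + 0.341·81/153 = 0.791.

0.79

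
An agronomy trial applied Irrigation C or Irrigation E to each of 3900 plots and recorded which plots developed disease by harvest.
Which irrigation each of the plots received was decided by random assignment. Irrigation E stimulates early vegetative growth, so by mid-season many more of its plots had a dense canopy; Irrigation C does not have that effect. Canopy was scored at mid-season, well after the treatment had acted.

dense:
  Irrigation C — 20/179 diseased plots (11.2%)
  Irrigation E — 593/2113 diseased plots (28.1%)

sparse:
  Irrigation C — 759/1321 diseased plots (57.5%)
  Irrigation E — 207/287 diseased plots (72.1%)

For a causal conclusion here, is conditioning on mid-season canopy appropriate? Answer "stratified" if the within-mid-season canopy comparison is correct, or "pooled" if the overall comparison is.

The mid-season canopy-specific comparison favours Irrigation C throughout, but the pooled figures favour Irrigation E. The question is whether to condition on mid-season canopy.
Mid-season canopy is recorded after the irrigation and is itself shifted by it — it sits on the causal path from irrigation to outcome. Conditioning on a mediator would strip out part of the effect we want; the pooled comparison gives the total causal effect.
Pooled: Irrigation C 51.9% vs Irrigation E 33.3%; Irrigation E is lower overall.

pooled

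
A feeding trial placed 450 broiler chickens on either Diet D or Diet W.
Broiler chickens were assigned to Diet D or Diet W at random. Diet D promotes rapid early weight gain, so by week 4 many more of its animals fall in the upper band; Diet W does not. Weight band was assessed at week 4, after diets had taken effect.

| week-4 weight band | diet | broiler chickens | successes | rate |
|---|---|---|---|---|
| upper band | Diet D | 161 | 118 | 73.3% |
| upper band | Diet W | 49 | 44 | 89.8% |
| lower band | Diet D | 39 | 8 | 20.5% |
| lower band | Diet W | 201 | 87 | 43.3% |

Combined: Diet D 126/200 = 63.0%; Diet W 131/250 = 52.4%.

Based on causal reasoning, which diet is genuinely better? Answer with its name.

The stratified and pooled comparisons disagree (Diet W wins within each week-4 weight band; Diet D wins overall), so the answer turns on the causal role of week-4 weight band.
Week-4 weight band is recorded after the diet and is itself shifted by it — it sits on the causal path from diet to outcome. Conditioning on a mediator would strip out part of the effect we want; the pooled comparison gives the total causal effect.
Pooled: Diet D 63.0% vs Diet W 52.4%; Diet D is higher overall.

Diet D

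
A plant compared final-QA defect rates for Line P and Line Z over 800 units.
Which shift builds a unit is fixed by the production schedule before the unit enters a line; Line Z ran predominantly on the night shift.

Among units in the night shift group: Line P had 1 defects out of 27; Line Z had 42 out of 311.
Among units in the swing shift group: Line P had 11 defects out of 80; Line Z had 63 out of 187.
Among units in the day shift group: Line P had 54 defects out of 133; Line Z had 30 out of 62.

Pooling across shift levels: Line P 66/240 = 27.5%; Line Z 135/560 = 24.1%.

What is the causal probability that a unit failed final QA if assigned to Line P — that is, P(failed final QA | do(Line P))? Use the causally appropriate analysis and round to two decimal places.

0.16

Within every shift level Line P has the lower rate, yet pooled Line Z does — Simpson's reversal.
Here shift is a common cause — it drives both which line a case falls under and the outcome. The crude comparison mixes populations; the stratum-specific rates are the causally relevant ones.
Standardising Line P to the population shift mix: 0.422·1/27 + 0.334·11/80 + 0.244·54/133 = 0.161.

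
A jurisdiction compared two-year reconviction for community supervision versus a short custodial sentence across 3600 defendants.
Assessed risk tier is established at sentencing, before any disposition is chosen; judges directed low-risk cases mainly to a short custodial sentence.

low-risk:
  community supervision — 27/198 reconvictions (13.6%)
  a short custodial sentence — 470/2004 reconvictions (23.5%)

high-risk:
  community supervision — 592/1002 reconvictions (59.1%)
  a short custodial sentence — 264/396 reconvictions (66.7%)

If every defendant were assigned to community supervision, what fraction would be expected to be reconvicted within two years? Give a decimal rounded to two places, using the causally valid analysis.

0.31

The stratified and pooled comparisons disagree (community supervision wins within each assessed risk tier; a short custodial sentence wins overall), so the answer turns on the causal role of assessed risk tier.
Since assessed risk tier is a pre-existing factor (not a product of the disposition) and it affects the outcome on its own, it is a confounder. The stratified rates, not the pooled rate, identify the causal effect.
Standardising community supervision to the population assessed risk tier mix: 0.612·27/198 + 0.388·592/1002 = 0.313.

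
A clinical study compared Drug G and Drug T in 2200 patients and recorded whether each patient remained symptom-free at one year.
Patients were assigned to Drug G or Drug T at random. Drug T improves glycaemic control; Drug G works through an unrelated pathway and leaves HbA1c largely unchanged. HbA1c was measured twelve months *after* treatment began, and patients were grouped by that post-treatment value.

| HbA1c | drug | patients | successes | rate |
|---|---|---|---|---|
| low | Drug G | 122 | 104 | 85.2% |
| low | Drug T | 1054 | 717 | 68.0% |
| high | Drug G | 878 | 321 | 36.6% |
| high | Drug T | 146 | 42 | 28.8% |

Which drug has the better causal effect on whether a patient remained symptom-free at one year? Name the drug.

Drug T

HbA1c is downstream of the drug. One should not condition on a consequence of treatment, so the overall rates are the right comparison.
Pooled: Drug G 42.5% vs Drug T 63.2%; Drug T is higher overall.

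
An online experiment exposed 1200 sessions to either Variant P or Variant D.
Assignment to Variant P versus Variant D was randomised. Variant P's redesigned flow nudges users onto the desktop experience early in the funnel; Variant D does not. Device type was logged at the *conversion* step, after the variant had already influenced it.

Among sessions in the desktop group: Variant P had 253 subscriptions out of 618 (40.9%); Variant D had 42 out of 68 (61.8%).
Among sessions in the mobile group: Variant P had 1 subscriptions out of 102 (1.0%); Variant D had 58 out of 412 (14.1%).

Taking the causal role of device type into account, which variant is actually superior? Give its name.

Variant P

Because the variant influences device type, device type is a post-treatment mediator, not a confounder. Stratifying on it would bias the estimate; the causal effect is the crude pooled difference.
Pooled: Variant P 35.3% vs Variant D 20.8%; Variant P is higher overall.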